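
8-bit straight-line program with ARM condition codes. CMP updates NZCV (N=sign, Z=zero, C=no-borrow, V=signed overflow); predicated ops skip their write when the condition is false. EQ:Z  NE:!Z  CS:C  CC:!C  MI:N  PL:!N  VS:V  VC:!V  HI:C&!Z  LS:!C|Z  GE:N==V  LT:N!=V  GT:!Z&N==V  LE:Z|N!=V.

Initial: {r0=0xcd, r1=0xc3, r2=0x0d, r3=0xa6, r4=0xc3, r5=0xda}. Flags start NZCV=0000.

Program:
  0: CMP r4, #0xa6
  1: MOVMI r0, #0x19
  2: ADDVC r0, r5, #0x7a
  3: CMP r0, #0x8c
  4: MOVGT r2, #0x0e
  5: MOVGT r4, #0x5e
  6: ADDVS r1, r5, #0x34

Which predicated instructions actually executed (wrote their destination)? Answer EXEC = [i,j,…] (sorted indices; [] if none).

[0] flags=0010 → (cmp)
[1] flags=0010 MI?F → skip
[2] flags=0010 VC?T → r0=0x54
[3] flags=1001 → (cmp)
[4] flags=1001 GT?T → r2=0x0e
[5] flags=1001 GT?T → r4=0x5e
[6] flags=1001 VS?T → r1=0x0e

EXEC = [2,4,5,6]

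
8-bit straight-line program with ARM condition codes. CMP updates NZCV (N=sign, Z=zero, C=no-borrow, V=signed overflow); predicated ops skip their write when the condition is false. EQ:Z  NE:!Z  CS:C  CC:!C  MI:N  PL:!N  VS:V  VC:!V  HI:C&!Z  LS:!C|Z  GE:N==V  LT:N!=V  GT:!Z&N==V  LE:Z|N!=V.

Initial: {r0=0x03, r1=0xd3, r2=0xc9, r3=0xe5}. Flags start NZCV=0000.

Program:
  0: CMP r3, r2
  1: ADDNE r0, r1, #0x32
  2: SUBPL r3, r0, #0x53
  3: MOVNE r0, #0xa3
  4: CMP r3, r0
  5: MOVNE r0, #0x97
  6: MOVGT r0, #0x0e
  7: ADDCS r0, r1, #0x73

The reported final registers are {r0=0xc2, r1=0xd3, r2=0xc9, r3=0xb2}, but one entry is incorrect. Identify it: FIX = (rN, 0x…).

FIX = (r0, 0x46)

[0] flags=0010 → (cmp)
[1] flags=0010 NE?T → r0=0x05
[2] flags=0010 PL?T → r3=0xb2
[3] flags=0010 NE?T → r0=0xa3
[4] flags=0010 → (cmp)
[5] flags=0010 NE?T → r0=0x97
[6] flags=0010 GT?T → r0=0x0e
[7] flags=0010 CS?T → r0=0x46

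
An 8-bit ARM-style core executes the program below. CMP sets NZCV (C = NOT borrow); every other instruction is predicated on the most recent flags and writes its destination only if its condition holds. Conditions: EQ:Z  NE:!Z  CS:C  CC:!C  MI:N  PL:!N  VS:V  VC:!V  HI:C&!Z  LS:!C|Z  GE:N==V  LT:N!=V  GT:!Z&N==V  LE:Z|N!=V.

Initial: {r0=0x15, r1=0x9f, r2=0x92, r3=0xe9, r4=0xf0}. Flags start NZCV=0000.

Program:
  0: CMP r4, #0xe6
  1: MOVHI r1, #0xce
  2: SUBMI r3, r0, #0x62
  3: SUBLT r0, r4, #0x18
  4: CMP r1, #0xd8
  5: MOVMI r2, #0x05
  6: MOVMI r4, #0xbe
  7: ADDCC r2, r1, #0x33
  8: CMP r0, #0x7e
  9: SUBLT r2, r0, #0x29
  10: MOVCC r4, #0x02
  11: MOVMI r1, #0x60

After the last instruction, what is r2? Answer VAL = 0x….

VAL = 0xec

[0] flags=0010 → (cmp)
[1] flags=0010 HI?T → r1=0xce
[2] flags=0010 MI?F → skip
[3] flags=0010 LT?F → skip
[4] flags=1000 → (cmp)
[5] flags=1000 MI?T → r2=0x05
[6] flags=1000 MI?T → r4=0xbe
[7] flags=1000 CC?T → r2=0x01
[8] flags=1000 → (cmp)
[9] flags=1000 LT?T → r2=0xec
[10] flags=1000 CC?T → r4=0x02
[11] flags=1000 MI?T → r1=0x60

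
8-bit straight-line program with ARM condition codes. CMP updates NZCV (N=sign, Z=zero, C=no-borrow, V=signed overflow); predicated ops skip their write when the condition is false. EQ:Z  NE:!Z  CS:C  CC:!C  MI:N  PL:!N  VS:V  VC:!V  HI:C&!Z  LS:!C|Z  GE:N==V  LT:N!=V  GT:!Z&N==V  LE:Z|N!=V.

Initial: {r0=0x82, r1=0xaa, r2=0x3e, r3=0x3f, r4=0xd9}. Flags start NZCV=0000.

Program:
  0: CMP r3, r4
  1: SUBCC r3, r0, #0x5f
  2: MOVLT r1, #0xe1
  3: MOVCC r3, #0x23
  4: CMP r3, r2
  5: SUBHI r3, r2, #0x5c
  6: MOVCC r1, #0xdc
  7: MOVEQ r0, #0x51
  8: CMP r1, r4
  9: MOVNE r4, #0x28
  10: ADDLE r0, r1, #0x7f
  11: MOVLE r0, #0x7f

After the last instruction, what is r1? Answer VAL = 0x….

VAL = 0xdc

0: ✓ CMP  NZCV=0000
1: ✓ SUBCC  r3←0x23
2: · MOVLT
3: ✓ MOVCC  r3←0x23
4: ✓ CMP  NZCV=1000
5: · SUBHI
6: ✓ MOVCC  r1←0xdc
7: · MOVEQ
8: ✓ CMP  NZCV=0010
9: ✓ MOVNE  r4←0x28
10: · ADDLE
11: · MOVLE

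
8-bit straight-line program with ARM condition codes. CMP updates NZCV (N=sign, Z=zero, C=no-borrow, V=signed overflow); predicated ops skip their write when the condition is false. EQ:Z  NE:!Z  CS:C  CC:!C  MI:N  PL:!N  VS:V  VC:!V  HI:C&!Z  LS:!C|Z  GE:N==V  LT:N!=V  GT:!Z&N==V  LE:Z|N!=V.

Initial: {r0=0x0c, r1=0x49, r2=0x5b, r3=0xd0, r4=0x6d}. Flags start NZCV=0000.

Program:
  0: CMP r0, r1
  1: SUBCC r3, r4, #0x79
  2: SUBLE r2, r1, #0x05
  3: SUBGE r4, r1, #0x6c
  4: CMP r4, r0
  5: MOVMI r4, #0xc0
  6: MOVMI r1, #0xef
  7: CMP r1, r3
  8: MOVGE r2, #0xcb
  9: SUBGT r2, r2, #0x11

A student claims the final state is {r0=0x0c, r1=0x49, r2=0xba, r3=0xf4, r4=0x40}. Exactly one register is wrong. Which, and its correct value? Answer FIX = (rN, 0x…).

0: ✓ CMP  NZCV=1000
1: ✓ SUBCC  r3←0xf4
2: ✓ SUBLE  r2←0x44
3: · SUBGE
4: ✓ CMP  NZCV=0010
5: · MOVMI
6: · MOVMI
7: ✓ CMP  NZCV=0000
8: ✓ MOVGE  r2←0xcb
9: ✓ SUBGT  r2←0xba

FIX = (r4, 0x6d)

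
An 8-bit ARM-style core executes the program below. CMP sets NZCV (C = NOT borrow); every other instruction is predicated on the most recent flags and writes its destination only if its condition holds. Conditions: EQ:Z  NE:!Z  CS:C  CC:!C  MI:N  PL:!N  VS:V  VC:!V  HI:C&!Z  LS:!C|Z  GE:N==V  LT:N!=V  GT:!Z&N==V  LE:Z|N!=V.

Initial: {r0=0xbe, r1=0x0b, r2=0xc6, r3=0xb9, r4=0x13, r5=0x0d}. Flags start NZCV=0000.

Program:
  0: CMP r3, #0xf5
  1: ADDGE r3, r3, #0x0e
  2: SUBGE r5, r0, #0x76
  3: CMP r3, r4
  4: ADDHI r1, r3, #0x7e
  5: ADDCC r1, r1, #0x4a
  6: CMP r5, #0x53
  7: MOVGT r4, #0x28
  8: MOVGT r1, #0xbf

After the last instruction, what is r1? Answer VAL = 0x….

VAL = 0x37

[0] flags=1000 → (cmp)
[1] flags=1000 GE?F → skip
[2] flags=1000 GE?F → skip
[3] flags=1010 → (cmp)
[4] flags=1010 HI?T → r1=0x37
[5] flags=1010 CC?F → skip
[6] flags=1000 → (cmp)
[7] flags=1000 GT?F → skip
[8] flags=1000 GT?F → skip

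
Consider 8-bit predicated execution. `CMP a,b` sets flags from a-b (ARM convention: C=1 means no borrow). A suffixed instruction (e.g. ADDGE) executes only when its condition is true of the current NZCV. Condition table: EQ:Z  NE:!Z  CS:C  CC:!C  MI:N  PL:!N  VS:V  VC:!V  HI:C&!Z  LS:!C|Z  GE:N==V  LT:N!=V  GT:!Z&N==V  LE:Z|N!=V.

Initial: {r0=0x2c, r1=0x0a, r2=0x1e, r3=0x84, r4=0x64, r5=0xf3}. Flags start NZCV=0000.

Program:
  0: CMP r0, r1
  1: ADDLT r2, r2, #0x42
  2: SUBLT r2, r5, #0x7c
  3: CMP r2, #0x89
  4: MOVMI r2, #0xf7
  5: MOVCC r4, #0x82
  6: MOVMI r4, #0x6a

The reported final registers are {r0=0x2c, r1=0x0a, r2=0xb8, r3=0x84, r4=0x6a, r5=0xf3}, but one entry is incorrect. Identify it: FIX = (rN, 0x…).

[0] flags=0010 → (cmp)
[1] flags=0010 LT?F → skip
[2] flags=0010 LT?F → skip
[3] flags=1001 → (cmp)
[4] flags=1001 MI?T → r2=0xf7
[5] flags=1001 CC?T → r4=0x82
[6] flags=1001 MI?T → r4=0x6a

FIX = (r2, 0xf7)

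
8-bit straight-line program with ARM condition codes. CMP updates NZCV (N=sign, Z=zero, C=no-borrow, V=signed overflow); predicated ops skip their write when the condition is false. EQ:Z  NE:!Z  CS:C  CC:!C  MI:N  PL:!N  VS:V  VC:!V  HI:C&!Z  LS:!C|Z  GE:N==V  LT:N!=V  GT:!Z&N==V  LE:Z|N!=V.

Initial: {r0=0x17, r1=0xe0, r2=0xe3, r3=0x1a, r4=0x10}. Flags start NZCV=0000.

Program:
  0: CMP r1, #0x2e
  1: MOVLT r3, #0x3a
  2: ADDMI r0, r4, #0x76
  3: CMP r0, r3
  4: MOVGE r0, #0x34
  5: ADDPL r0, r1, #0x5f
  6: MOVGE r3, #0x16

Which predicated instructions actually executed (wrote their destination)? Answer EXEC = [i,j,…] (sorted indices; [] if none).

[0] flags=1010 → (cmp)
[1] flags=1010 LT?T → r3=0x3a
[2] flags=1010 MI?T → r0=0x86
[3] flags=0011 → (cmp)
[4] flags=0011 GE?F → skip
[5] flags=0011 PL?T → r0=0x3f
[6] flags=0011 GE?F → skip

EXEC = [1,2,5]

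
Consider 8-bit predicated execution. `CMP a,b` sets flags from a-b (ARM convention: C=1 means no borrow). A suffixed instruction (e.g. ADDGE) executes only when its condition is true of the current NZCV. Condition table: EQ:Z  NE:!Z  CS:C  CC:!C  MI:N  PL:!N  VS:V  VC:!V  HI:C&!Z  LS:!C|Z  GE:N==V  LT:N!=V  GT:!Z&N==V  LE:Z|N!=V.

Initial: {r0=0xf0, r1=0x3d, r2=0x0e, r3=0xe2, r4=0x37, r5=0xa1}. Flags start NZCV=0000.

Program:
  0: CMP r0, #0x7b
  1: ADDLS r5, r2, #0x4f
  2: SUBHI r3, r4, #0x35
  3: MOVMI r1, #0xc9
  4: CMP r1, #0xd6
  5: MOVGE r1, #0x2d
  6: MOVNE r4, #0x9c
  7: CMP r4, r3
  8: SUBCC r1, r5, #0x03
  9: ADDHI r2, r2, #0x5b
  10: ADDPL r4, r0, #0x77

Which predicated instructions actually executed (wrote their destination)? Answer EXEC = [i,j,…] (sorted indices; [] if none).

[0] flags=0011 → (cmp)
[1] flags=0011 LS?F → skip
[2] flags=0011 HI?T → r3=0x02
[3] flags=0011 MI?F → skip
[4] flags=0000 → (cmp)
[5] flags=0000 GE?T → r1=0x2d
[6] flags=0000 NE?T → r4=0x9c
[7] flags=1010 → (cmp)
[8] flags=1010 CC?F → skip
[9] flags=1010 HI?T → r2=0x69
[10] flags=1010 PL?F → skip

EXEC = [2,5,6,9]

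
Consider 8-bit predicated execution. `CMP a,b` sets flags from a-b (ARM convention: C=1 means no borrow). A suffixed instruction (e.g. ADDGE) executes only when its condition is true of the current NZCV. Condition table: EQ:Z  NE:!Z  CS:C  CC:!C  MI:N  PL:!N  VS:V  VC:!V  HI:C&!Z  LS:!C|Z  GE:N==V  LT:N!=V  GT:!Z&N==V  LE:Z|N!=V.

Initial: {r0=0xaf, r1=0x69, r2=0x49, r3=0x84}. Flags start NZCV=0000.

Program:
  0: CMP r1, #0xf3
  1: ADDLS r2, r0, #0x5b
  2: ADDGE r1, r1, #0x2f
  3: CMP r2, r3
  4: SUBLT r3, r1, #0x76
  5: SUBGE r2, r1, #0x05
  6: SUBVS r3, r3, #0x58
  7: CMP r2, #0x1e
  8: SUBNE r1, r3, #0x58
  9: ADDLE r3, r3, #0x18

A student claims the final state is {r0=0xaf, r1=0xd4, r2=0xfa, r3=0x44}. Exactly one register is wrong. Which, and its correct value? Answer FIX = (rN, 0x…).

FIX = (r2, 0x93)

[0] flags=0000 → (cmp)
[1] flags=0000 LS?T → r2=0x0a
[2] flags=0000 GE?T → r1=0x98
[3] flags=1001 → (cmp)
[4] flags=1001 LT?F → skip
[5] flags=1001 GE?T → r2=0x93
[6] flags=1001 VS?T → r3=0x2c
[7] flags=0011 → (cmp)
[8] flags=0011 NE?T → r1=0xd4
[9] flags=0011 LE?T → r3=0x44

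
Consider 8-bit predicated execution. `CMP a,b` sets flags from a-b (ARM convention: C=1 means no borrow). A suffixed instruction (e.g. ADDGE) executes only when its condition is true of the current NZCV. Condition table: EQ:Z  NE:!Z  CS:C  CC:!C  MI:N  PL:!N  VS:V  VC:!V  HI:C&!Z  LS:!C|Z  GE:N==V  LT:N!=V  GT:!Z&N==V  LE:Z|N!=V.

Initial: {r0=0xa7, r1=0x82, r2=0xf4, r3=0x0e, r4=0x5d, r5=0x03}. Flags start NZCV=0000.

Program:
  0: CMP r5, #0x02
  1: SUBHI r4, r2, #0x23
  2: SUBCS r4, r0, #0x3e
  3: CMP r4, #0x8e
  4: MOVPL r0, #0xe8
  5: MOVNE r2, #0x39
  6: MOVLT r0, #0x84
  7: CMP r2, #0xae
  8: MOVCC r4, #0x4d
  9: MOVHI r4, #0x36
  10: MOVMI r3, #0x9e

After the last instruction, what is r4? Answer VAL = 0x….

[0] flags=0010 → (cmp)
[1] flags=0010 HI?T → r4=0xd1
[2] flags=0010 CS?T → r4=0x69
[3] flags=1001 → (cmp)
[4] flags=1001 PL?F → skip
[5] flags=1001 NE?T → r2=0x39
[6] flags=1001 LT?F → skip
[7] flags=1001 → (cmp)
[8] flags=1001 CC?T → r4=0x4d
[9] flags=1001 HI?F → skip
[10] flags=1001 MI?T → r3=0x9e

VAL = 0x4d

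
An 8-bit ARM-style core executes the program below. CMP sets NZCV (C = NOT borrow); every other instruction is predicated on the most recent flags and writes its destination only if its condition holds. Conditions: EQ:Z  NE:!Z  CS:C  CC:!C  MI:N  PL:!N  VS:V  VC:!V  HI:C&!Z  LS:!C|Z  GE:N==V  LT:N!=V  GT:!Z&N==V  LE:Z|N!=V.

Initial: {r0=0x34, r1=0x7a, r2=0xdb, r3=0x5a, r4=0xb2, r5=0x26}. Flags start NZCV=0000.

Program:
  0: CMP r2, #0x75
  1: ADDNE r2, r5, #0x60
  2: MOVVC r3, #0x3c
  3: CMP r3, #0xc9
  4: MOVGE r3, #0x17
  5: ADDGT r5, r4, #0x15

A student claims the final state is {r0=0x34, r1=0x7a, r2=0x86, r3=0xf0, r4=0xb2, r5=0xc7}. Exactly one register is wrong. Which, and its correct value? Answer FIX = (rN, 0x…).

FIX = (r3, 0x17)

[0] flags=0011 → (cmp)
[1] flags=0011 NE?T → r2=0x86
[2] flags=0011 VC?F → skip
[3] flags=1001 → (cmp)
[4] flags=1001 GE?T → r3=0x17
[5] flags=1001 GT?T → r5=0xc7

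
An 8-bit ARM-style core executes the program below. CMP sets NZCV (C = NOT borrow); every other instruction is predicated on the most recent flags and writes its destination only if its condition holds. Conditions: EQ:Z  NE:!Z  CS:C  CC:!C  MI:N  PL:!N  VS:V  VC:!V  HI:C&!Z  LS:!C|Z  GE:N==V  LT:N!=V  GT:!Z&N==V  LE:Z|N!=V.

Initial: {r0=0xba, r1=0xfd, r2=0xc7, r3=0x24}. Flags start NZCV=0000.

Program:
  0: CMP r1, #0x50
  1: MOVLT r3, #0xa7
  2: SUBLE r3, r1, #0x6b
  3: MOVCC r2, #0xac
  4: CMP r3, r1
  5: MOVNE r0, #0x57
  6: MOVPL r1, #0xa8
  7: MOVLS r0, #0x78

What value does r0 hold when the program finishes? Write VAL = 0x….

0: ✓ CMP  NZCV=1010
1: ✓ MOVLT  r3←0xa7
2: ✓ SUBLE  r3←0x92
3: · MOVCC
4: ✓ CMP  NZCV=1000
5: ✓ MOVNE  r0←0x57
6: · MOVPL
7: ✓ MOVLS  r0←0x78

VAL = 0x78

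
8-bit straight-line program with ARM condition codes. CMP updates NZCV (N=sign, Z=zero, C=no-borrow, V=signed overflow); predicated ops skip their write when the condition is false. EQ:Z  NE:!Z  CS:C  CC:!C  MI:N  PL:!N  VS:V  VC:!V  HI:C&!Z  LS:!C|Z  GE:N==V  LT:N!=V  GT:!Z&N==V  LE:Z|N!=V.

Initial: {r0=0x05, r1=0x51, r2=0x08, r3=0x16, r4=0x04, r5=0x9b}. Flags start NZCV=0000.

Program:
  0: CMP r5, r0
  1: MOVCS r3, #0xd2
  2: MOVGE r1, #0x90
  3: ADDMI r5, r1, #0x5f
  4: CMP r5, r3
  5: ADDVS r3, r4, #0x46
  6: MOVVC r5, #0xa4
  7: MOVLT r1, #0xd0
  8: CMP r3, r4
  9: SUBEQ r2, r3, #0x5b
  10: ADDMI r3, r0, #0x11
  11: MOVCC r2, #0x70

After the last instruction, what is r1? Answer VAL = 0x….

VAL = 0xd0

[0] flags=1010 → (cmp)
[1] flags=1010 CS?T → r3=0xd2
[2] flags=1010 GE?F → skip
[3] flags=1010 MI?T → r5=0xb0
[4] flags=1000 → (cmp)
[5] flags=1000 VS?F → skip
[6] flags=1000 VC?T → r5=0xa4
[7] flags=1000 LT?T → r1=0xd0
[8] flags=1010 → (cmp)
[9] flags=1010 EQ?F → skip
[10] flags=1010 MI?T → r3=0x16
[11] flags=1010 CC?F → skip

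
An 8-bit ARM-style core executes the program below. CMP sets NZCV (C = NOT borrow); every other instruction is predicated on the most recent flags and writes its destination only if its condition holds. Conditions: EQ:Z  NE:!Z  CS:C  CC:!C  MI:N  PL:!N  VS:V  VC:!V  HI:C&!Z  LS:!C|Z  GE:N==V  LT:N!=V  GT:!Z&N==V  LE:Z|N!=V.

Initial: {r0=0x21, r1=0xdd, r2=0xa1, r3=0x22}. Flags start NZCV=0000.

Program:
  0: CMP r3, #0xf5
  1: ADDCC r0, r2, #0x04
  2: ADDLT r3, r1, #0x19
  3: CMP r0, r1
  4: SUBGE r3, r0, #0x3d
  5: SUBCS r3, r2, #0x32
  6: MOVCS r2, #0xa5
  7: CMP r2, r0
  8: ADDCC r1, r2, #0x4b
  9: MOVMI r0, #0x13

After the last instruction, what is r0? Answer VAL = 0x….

[0] flags=0000 → (cmp)
[1] flags=0000 CC?T → r0=0xa5
[2] flags=0000 LT?F → skip
[3] flags=1000 → (cmp)
[4] flags=1000 GE?F → skip
[5] flags=1000 CS?F → skip
[6] flags=1000 CS?F → skip
[7] flags=1000 → (cmp)
[8] flags=1000 CC?T → r1=0xec
[9] flags=1000 MI?T → r0=0x13

VAL = 0x13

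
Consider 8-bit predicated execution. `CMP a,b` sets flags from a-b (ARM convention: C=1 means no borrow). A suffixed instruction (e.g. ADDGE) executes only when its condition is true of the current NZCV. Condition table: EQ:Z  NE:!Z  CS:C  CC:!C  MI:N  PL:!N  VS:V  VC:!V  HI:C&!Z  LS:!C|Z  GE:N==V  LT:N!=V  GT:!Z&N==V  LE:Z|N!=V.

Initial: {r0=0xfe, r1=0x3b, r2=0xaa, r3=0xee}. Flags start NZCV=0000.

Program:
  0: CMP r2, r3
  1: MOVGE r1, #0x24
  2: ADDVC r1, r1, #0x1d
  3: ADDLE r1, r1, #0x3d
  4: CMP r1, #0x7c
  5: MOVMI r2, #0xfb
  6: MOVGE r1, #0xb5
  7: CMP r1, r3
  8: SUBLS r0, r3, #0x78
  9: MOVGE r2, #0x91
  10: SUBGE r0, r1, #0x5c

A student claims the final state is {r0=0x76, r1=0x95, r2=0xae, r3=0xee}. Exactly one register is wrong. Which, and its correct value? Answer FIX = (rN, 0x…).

[0] flags=1000 → (cmp)
[1] flags=1000 GE?F → skip
[2] flags=1000 VC?T → r1=0x58
[3] flags=1000 LE?T → r1=0x95
[4] flags=0011 → (cmp)
[5] flags=0011 MI?F → skip
[6] flags=0011 GE?F → skip
[7] flags=1000 → (cmp)
[8] flags=1000 LS?T → r0=0x76
[9] flags=1000 GE?F → skip
[10] flags=1000 GE?F → skip

FIX = (r2, 0xaa)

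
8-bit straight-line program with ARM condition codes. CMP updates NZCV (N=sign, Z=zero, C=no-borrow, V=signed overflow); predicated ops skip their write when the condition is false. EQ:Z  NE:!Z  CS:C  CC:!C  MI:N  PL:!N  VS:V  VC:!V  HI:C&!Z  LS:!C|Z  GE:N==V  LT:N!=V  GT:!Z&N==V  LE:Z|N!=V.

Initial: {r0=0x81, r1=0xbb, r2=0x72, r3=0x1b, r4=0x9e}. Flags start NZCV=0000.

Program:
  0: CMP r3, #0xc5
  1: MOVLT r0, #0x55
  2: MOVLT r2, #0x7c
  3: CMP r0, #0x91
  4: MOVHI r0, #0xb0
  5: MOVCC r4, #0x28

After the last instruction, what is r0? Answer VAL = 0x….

VAL = 0x81

0: ✓ CMP  NZCV=0000
1: · MOVLT
2: · MOVLT
3: ✓ CMP  NZCV=1000
4: · MOVHI
5: ✓ MOVCC  r4←0x28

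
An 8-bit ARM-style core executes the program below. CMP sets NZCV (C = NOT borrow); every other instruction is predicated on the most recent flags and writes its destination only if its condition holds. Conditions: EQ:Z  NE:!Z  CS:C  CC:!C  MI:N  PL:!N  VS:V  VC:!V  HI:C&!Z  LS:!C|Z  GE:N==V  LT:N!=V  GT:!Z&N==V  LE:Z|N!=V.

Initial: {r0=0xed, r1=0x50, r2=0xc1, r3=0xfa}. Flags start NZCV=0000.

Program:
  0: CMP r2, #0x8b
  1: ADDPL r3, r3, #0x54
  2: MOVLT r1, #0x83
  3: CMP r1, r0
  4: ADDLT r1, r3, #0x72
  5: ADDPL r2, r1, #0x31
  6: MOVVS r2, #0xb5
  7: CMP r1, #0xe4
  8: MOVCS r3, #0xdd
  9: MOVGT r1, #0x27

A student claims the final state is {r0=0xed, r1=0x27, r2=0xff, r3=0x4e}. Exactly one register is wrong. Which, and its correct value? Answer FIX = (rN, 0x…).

FIX = (r2, 0x81)

[0] flags=0010 → (cmp)
[1] flags=0010 PL?T → r3=0x4e
[2] flags=0010 LT?F → skip
[3] flags=0000 → (cmp)
[4] flags=0000 LT?F → skip
[5] flags=0000 PL?T → r2=0x81
[6] flags=0000 VS?F → skip
[7] flags=0000 → (cmp)
[8] flags=0000 CS?F → skip
[9] flags=0000 GT?T → r1=0x27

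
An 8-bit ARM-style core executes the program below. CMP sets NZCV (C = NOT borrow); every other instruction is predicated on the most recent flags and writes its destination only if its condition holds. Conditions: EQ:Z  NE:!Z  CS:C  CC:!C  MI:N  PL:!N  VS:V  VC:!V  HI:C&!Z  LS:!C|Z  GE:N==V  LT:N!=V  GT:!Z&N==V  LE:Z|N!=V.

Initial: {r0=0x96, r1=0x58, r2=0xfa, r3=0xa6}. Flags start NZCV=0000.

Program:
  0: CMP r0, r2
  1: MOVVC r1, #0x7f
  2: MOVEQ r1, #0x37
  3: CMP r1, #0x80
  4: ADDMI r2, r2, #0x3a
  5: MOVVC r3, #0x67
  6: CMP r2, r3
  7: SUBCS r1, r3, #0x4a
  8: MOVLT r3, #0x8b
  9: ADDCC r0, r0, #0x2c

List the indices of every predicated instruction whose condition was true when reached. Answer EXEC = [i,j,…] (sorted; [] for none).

[0] flags=1000 → (cmp)
[1] flags=1000 VC?T → r1=0x7f
[2] flags=1000 EQ?F → skip
[3] flags=1001 → (cmp)
[4] flags=1001 MI?T → r2=0x34
[5] flags=1001 VC?F → skip
[6] flags=1001 → (cmp)
[7] flags=1001 CS?F → skip
[8] flags=1001 LT?F → skip
[9] flags=1001 CC?T → r0=0xc2

EXEC = [1,4,9]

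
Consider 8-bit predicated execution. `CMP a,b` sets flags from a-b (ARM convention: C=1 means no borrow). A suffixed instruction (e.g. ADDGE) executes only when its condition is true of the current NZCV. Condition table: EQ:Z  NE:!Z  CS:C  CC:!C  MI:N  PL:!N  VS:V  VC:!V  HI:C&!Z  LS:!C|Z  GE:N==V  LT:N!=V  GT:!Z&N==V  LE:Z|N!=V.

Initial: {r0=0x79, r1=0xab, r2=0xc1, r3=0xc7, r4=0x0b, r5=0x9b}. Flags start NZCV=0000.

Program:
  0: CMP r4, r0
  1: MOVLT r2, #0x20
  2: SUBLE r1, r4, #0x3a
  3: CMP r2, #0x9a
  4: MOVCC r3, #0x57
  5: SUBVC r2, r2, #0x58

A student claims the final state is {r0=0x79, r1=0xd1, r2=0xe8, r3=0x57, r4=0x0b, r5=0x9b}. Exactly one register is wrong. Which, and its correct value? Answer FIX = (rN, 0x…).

FIX = (r2, 0x20)

[0] flags=1000 → (cmp)
[1] flags=1000 LT?T → r2=0x20
[2] flags=1000 LE?T → r1=0xd1
[3] flags=1001 → (cmp)
[4] flags=1001 CC?T → r3=0x57
[5] flags=1001 VC?F → skip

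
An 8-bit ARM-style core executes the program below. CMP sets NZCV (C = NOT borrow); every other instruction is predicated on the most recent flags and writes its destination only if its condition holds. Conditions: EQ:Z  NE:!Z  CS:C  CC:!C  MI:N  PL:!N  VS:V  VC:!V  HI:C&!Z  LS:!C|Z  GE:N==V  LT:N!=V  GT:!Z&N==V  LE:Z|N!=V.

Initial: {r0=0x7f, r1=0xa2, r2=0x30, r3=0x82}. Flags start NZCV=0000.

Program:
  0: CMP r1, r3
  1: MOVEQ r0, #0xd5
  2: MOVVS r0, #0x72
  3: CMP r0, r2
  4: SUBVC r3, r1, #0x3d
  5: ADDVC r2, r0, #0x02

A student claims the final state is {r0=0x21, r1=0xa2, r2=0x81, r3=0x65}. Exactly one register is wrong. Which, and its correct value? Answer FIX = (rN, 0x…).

0: ✓ CMP  NZCV=0010
1: · MOVEQ
2: · MOVVS
3: ✓ CMP  NZCV=0010
4: ✓ SUBVC  r3←0x65
5: ✓ ADDVC  r2←0x81

FIX = (r0, 0x7f)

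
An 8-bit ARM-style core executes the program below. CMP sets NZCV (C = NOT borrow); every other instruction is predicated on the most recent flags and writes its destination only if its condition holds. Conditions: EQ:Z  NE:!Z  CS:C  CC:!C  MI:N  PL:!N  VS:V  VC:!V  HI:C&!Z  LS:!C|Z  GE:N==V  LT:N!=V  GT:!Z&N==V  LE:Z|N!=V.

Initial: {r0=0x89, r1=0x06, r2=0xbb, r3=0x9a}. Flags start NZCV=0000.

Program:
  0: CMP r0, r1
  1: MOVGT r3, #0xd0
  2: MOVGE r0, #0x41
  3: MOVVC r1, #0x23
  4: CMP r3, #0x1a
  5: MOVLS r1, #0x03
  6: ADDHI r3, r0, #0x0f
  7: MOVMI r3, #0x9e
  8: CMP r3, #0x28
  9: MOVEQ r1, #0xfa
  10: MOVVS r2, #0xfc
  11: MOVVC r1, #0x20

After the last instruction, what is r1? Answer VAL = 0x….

0: ✓ CMP  NZCV=1010
1: · MOVGT
2: · MOVGE
3: ✓ MOVVC  r1←0x23
4: ✓ CMP  NZCV=1010
5: · MOVLS
6: ✓ ADDHI  r3←0x98
7: ✓ MOVMI  r3←0x9e
8: ✓ CMP  NZCV=0011
9: · MOVEQ
10: ✓ MOVVS  r2←0xfc
11: · MOVVC

VAL = 0x23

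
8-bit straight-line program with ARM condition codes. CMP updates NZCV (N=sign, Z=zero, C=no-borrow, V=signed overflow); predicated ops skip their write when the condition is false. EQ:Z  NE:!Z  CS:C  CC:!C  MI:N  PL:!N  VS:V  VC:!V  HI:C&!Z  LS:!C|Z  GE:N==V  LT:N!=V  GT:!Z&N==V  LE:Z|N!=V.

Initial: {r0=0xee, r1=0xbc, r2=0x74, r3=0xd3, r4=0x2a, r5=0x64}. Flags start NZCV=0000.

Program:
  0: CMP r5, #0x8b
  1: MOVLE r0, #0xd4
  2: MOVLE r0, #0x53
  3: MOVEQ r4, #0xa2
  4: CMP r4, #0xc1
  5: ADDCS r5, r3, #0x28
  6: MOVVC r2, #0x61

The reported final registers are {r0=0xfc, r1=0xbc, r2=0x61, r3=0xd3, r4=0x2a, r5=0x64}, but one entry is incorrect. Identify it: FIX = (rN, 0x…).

0: ✓ CMP  NZCV=1001
1: · MOVLE
2: · MOVLE
3: · MOVEQ
4: ✓ CMP  NZCV=0000
5: · ADDCS
6: ✓ MOVVC  r2←0x61

FIX = (r0, 0xee)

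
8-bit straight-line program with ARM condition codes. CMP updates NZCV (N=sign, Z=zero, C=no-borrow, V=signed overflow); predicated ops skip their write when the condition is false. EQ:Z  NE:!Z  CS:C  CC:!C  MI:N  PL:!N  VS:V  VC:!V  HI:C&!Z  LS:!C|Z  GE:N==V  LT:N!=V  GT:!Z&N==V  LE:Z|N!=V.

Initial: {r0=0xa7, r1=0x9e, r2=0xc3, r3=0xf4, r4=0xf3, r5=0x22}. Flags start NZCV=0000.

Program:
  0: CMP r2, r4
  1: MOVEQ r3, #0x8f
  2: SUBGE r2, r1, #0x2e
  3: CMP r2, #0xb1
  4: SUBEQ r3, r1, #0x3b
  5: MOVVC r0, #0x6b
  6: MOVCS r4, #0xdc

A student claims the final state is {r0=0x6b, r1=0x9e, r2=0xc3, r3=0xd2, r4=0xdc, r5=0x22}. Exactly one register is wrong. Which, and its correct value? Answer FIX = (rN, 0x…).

0: ✓ CMP  NZCV=1000
1: · MOVEQ
2: · SUBGE
3: ✓ CMP  NZCV=0010
4: · SUBEQ
5: ✓ MOVVC  r0←0x6b
6: ✓ MOVCS  r4←0xdc

FIX = (r3, 0xf4)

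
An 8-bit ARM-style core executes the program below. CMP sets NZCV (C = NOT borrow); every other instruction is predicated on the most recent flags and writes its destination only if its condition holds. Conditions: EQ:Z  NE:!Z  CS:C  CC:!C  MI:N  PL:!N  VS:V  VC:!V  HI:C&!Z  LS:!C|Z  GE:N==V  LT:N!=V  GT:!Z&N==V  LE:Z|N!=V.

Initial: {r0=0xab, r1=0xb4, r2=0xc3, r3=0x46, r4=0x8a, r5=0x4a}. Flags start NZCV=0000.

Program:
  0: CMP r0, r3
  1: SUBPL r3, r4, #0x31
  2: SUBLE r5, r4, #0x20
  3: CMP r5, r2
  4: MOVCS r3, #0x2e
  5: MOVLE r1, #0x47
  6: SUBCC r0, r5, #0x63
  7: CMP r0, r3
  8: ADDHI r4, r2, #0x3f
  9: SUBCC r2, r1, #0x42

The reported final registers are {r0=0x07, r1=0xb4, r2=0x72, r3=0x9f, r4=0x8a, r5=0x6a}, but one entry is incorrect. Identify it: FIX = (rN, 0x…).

0: ✓ CMP  NZCV=0011
1: ✓ SUBPL  r3←0x59
2: ✓ SUBLE  r5←0x6a
3: ✓ CMP  NZCV=1001
4: · MOVCS
5: · MOVLE
6: ✓ SUBCC  r0←0x07
7: ✓ CMP  NZCV=1000
8: · ADDHI
9: ✓ SUBCC  r2←0x72

FIX = (r3, 0x59)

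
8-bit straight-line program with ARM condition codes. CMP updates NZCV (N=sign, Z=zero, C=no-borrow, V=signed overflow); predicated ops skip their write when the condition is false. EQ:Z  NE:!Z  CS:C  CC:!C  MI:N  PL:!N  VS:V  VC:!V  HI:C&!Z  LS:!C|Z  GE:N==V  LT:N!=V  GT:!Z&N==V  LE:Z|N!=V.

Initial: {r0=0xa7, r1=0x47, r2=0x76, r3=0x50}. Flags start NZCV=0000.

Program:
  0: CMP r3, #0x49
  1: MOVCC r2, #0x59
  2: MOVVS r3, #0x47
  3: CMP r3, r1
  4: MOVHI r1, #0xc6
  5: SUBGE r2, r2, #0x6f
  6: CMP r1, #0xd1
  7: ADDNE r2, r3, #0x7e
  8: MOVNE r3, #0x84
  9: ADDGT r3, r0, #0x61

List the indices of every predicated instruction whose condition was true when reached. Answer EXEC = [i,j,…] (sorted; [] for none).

EXEC = [4,5,7,8]

0: ✓ CMP  NZCV=0010
1: · MOVCC
2: · MOVVS
3: ✓ CMP  NZCV=0010
4: ✓ MOVHI  r1←0xc6
5: ✓ SUBGE  r2←0x07
6: ✓ CMP  NZCV=1000
7: ✓ ADDNE  r2←0xce
8: ✓ MOVNE  r3←0x84
9: · ADDGT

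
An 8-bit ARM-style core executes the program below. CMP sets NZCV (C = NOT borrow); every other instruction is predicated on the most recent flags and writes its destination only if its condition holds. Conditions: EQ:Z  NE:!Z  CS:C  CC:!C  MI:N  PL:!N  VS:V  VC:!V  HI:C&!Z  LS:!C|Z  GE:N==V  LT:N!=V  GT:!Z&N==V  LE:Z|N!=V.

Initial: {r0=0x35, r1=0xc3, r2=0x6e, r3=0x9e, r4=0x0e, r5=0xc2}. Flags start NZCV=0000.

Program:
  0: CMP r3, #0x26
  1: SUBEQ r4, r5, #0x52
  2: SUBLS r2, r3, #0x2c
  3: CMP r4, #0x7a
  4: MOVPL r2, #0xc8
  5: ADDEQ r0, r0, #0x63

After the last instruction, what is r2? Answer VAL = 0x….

VAL = 0x6e

[0] flags=0011 → (cmp)
[1] flags=0011 EQ?F → skip
[2] flags=0011 LS?F → skip
[3] flags=1000 → (cmp)
[4] flags=1000 PL?F → skip
[5] flags=1000 EQ?F → skip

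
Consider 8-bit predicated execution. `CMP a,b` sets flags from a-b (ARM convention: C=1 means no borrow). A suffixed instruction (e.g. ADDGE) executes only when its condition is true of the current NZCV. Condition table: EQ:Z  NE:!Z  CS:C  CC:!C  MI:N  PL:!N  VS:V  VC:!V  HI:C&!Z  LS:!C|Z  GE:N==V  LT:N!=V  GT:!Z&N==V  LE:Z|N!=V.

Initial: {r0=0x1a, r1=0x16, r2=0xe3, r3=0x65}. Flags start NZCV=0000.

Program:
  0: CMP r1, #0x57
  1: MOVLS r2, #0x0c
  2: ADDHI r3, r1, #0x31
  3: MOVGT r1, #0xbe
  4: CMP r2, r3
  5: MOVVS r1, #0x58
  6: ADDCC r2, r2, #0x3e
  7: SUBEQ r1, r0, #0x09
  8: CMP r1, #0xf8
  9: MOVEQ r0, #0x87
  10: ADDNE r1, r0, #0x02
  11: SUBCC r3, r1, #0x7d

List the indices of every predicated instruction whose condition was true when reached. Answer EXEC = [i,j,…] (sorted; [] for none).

0: ✓ CMP  NZCV=1000
1: ✓ MOVLS  r2←0x0c
2: · ADDHI
3: · MOVGT
4: ✓ CMP  NZCV=1000
5: · MOVVS
6: ✓ ADDCC  r2←0x4a
7: · SUBEQ
8: ✓ CMP  NZCV=0000
9: · MOVEQ
10: ✓ ADDNE  r1←0x1c
11: ✓ SUBCC  r3←0x9f

EXEC = [1,6,10,11]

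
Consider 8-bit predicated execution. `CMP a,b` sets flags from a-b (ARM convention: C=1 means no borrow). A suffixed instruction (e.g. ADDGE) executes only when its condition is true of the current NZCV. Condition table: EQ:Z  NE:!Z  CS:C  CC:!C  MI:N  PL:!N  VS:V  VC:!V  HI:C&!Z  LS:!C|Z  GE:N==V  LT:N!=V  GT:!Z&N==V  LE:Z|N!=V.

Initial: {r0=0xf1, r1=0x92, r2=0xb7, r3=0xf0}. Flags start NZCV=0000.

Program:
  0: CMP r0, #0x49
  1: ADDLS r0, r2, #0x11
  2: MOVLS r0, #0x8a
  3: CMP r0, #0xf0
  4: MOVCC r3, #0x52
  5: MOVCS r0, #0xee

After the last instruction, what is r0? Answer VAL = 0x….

0: ✓ CMP  NZCV=1010
1: · ADDLS
2: · MOVLS
3: ✓ CMP  NZCV=0010
4: · MOVCC
5: ✓ MOVCS  r0←0xee

VAL = 0xee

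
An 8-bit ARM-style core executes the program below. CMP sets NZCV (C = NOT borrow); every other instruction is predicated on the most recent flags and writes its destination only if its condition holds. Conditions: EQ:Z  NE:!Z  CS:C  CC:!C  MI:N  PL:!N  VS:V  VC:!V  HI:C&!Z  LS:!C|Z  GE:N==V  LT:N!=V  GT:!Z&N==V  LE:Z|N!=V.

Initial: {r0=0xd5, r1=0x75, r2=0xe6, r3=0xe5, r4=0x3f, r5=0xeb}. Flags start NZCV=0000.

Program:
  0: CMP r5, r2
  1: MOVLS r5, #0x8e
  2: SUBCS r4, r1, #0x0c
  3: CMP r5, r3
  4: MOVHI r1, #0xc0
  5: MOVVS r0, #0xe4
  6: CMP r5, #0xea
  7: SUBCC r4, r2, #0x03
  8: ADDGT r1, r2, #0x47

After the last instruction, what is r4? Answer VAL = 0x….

VAL = 0x69

[0] flags=0010 → (cmp)
[1] flags=0010 LS?F → skip
[2] flags=0010 CS?T → r4=0x69
[3] flags=0010 → (cmp)
[4] flags=0010 HI?T → r1=0xc0
[5] flags=0010 VS?F → skip
[6] flags=0010 → (cmp)
[7] flags=0010 CC?F → skip
[8] flags=0010 GT?T → r1=0x2d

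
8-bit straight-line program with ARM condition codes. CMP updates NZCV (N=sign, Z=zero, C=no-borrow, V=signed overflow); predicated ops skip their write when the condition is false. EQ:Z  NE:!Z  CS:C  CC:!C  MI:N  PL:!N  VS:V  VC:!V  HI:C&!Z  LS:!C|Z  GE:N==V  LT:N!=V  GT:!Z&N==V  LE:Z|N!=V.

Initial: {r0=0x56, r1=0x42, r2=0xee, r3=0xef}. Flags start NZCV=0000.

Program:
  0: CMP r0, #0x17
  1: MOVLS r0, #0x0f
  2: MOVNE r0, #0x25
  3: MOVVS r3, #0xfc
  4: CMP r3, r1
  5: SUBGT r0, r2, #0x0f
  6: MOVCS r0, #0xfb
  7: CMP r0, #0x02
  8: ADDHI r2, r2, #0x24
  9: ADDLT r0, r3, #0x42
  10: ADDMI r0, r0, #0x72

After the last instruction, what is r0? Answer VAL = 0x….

0: ✓ CMP  NZCV=0010
1: · MOVLS
2: ✓ MOVNE  r0←0x25
3: · MOVVS
4: ✓ CMP  NZCV=1010
5: · SUBGT
6: ✓ MOVCS  r0←0xfb
7: ✓ CMP  NZCV=1010
8: ✓ ADDHI  r2←0x12
9: ✓ ADDLT  r0←0x31
10: ✓ ADDMI  r0←0xa3

VAL = 0xa3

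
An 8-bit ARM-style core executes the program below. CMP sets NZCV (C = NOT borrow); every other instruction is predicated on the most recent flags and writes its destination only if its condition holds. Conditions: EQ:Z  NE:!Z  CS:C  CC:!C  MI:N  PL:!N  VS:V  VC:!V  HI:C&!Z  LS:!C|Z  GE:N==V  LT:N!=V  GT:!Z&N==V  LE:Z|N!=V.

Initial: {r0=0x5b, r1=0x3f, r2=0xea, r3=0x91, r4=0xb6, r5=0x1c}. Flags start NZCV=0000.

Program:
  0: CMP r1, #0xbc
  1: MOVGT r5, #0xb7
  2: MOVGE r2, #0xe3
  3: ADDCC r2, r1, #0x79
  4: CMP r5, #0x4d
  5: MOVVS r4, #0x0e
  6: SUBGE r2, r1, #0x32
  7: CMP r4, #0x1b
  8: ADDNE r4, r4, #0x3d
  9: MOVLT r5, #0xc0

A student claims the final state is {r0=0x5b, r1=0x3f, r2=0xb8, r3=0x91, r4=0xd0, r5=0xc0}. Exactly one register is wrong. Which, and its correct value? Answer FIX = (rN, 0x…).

0: ✓ CMP  NZCV=1001
1: ✓ MOVGT  r5←0xb7
2: ✓ MOVGE  r2←0xe3
3: ✓ ADDCC  r2←0xb8
4: ✓ CMP  NZCV=0011
5: ✓ MOVVS  r4←0x0e
6: · SUBGE
7: ✓ CMP  NZCV=1000
8: ✓ ADDNE  r4←0x4b
9: ✓ MOVLT  r5←0xc0

FIX = (r4, 0x4b)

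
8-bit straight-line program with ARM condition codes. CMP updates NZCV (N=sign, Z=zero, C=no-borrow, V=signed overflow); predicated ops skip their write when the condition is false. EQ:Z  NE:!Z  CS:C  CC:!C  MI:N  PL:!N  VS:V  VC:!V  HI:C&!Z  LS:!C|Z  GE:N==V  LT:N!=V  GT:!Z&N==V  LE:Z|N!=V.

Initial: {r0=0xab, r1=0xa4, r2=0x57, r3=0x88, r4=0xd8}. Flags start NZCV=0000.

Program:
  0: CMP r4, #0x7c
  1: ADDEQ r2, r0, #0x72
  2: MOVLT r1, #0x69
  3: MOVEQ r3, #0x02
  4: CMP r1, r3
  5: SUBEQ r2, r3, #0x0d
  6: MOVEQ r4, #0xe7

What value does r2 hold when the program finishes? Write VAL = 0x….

[0] flags=0011 → (cmp)
[1] flags=0011 EQ?F → skip
[2] flags=0011 LT?T → r1=0x69
[3] flags=0011 EQ?F → skip
[4] flags=1001 → (cmp)
[5] flags=1001 EQ?F → skip
[6] flags=1001 EQ?F → skip

VAL = 0x57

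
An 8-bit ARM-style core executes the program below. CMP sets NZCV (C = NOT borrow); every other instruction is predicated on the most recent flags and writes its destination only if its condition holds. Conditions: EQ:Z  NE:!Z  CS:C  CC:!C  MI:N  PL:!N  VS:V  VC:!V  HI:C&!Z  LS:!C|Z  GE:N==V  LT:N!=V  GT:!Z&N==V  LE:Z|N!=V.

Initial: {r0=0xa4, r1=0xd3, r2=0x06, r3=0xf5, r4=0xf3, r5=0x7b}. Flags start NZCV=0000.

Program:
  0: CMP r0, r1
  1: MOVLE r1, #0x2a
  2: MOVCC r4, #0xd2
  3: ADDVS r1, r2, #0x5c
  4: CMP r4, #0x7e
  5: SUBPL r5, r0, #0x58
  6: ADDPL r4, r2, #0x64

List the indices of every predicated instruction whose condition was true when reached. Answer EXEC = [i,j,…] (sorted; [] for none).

[0] flags=1000 → (cmp)
[1] flags=1000 LE?T → r1=0x2a
[2] flags=1000 CC?T → r4=0xd2
[3] flags=1000 VS?F → skip
[4] flags=0011 → (cmp)
[5] flags=0011 PL?T → r5=0x4c
[6] flags=0011 PL?T → r4=0x6a

EXEC = [1,2,5,6]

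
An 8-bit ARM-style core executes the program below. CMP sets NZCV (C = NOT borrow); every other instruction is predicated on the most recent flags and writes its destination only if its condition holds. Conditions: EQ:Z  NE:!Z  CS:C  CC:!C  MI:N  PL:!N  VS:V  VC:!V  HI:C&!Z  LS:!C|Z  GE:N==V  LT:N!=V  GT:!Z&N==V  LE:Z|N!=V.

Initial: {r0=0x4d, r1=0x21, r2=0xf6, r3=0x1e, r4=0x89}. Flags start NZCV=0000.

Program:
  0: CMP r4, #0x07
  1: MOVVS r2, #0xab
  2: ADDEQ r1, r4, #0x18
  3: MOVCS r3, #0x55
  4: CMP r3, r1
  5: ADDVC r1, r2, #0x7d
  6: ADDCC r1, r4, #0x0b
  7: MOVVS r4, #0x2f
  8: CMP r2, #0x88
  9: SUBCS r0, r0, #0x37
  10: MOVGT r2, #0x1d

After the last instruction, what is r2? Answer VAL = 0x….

0: ✓ CMP  NZCV=1010
1: · MOVVS
2: · ADDEQ
3: ✓ MOVCS  r3←0x55
4: ✓ CMP  NZCV=0010
5: ✓ ADDVC  r1←0x73
6: · ADDCC
7: · MOVVS
8: ✓ CMP  NZCV=0010
9: ✓ SUBCS  r0←0x16
10: ✓ MOVGT  r2←0x1d

VAL = 0x1d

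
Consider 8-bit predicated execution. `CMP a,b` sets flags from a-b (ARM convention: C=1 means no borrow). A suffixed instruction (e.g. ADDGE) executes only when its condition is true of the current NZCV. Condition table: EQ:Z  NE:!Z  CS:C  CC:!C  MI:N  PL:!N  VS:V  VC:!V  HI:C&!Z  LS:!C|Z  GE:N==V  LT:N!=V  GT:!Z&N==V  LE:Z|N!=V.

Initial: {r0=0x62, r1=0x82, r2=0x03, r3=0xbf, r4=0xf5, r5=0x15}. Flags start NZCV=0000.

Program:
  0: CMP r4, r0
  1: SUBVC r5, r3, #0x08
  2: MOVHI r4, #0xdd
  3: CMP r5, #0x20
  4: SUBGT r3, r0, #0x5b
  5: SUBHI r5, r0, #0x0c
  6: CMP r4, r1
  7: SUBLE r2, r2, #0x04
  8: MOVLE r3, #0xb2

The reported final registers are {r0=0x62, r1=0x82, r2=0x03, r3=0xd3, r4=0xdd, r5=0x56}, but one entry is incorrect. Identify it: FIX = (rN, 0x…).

FIX = (r3, 0xbf)

[0] flags=1010 → (cmp)
[1] flags=1010 VC?T → r5=0xb7
[2] flags=1010 HI?T → r4=0xdd
[3] flags=1010 → (cmp)
[4] flags=1010 GT?F → skip
[5] flags=1010 HI?T → r5=0x56
[6] flags=0010 → (cmp)
[7] flags=0010 LE?F → skip
[8] flags=0010 LE?F → skip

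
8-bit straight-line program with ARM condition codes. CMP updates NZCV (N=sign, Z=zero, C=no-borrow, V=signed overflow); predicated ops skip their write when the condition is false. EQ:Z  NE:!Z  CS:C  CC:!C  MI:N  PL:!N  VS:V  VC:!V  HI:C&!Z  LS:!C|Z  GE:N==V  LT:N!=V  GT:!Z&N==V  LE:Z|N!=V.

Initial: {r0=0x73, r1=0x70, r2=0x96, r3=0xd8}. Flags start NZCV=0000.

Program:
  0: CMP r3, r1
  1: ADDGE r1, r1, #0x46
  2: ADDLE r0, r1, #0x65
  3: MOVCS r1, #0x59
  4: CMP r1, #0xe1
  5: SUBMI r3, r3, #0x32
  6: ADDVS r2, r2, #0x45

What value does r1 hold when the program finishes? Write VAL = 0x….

VAL = 0x59

0: ✓ CMP  NZCV=0011
1: · ADDGE
2: ✓ ADDLE  r0←0xd5
3: ✓ MOVCS  r1←0x59
4: ✓ CMP  NZCV=0000
5: · SUBMI
6: · ADDVS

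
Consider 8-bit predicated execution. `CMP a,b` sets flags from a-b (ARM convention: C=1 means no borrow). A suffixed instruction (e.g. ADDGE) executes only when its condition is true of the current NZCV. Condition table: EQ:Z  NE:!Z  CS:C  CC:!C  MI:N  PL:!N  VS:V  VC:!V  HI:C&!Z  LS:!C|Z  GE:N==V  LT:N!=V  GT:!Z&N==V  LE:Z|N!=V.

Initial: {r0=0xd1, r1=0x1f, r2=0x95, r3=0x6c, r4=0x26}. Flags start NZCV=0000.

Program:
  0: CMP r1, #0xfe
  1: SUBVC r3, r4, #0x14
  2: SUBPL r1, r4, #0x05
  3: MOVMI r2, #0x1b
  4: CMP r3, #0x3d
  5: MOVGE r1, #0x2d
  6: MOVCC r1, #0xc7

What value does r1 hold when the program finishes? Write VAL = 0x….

VAL = 0xc7

[0] flags=0000 → (cmp)
[1] flags=0000 VC?T → r3=0x12
[2] flags=0000 PL?T → r1=0x21
[3] flags=0000 MI?F → skip
[4] flags=1000 → (cmp)
[5] flags=1000 GE?F → skip
[6] flags=1000 CC?T → r1=0xc7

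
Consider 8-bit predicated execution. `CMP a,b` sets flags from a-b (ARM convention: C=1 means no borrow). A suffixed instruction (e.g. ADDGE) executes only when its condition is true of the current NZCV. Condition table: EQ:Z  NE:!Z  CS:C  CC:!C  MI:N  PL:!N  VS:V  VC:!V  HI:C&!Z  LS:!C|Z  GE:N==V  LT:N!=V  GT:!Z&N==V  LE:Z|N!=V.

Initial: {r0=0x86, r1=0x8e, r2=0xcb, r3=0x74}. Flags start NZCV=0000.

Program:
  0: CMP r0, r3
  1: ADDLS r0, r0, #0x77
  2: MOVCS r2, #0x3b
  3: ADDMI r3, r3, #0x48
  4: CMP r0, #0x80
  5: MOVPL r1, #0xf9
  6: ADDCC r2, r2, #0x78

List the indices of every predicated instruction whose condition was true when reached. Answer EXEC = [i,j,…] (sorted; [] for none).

0: ✓ CMP  NZCV=0011
1: · ADDLS
2: ✓ MOVCS  r2←0x3b
3: · ADDMI
4: ✓ CMP  NZCV=0010
5: ✓ MOVPL  r1←0xf9
6: · ADDCC

EXEC = [2,5]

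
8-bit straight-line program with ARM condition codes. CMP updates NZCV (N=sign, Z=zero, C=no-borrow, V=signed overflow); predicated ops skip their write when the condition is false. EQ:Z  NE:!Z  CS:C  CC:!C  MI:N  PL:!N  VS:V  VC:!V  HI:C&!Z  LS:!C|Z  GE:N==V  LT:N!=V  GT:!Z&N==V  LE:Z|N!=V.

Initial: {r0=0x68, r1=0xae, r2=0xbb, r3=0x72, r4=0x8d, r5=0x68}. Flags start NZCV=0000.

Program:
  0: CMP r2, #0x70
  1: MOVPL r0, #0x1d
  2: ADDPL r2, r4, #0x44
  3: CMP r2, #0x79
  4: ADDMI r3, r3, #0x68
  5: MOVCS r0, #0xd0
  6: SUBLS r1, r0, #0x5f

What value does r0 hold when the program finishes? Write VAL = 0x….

0: ✓ CMP  NZCV=0011
1: ✓ MOVPL  r0←0x1d
2: ✓ ADDPL  r2←0xd1
3: ✓ CMP  NZCV=0011
4: · ADDMI
5: ✓ MOVCS  r0←0xd0
6: · SUBLS

VAL = 0xd0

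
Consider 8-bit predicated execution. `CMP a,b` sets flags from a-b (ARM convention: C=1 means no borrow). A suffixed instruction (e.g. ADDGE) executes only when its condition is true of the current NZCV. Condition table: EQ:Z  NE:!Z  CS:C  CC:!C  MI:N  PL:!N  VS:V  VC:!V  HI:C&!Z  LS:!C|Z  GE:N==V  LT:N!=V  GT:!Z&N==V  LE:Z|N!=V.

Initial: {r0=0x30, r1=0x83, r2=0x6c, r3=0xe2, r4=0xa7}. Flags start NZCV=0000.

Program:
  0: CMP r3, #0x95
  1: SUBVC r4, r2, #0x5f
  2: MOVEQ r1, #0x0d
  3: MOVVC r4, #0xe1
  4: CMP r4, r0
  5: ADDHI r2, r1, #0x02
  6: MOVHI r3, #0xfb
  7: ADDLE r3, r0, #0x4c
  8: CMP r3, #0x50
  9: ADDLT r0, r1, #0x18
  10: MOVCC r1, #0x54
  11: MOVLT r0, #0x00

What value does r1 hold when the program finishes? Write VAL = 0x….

[0] flags=0010 → (cmp)
[1] flags=0010 VC?T → r4=0x0d
[2] flags=0010 EQ?F → skip
[3] flags=0010 VC?T → r4=0xe1
[4] flags=1010 → (cmp)
[5] flags=1010 HI?T → r2=0x85
[6] flags=1010 HI?T → r3=0xfb
[7] flags=1010 LE?T → r3=0x7c
[8] flags=0010 → (cmp)
[9] flags=0010 LT?F → skip
[10] flags=0010 CC?F → skip
[11] flags=0010 LT?F → skip

VAL = 0x83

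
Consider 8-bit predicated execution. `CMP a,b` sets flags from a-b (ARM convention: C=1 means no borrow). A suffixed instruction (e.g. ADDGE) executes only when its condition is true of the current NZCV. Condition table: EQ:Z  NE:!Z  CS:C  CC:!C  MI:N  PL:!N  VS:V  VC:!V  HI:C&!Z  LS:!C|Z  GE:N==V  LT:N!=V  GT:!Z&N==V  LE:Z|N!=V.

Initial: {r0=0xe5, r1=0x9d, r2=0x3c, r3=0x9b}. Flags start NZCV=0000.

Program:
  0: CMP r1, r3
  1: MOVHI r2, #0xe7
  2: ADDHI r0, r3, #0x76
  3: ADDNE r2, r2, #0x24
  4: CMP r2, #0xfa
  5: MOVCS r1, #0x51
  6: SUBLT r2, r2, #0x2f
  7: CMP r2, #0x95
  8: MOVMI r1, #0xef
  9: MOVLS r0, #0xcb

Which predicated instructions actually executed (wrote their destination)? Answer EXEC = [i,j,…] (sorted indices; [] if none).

EXEC = [1,2,3,9]

[0] flags=0010 → (cmp)
[1] flags=0010 HI?T → r2=0xe7
[2] flags=0010 HI?T → r0=0x11
[3] flags=0010 NE?T → r2=0x0b
[4] flags=0000 → (cmp)
[5] flags=0000 CS?F → skip
[6] flags=0000 LT?F → skip
[7] flags=0000 → (cmp)
[8] flags=0000 MI?F → skip
[9] flags=0000 LS?T → r0=0xcb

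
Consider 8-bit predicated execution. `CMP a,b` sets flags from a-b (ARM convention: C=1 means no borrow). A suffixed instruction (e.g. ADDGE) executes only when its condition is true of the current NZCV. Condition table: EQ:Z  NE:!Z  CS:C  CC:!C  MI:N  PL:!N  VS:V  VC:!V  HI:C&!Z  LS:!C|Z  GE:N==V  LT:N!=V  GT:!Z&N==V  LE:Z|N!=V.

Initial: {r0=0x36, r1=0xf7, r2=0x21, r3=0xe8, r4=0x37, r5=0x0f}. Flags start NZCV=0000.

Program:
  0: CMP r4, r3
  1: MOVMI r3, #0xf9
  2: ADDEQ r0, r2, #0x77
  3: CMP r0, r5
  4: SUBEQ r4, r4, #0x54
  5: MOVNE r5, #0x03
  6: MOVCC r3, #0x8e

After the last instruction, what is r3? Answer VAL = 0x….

[0] flags=0000 → (cmp)
[1] flags=0000 MI?F → skip
[2] flags=0000 EQ?F → skip
[3] flags=0010 → (cmp)
[4] flags=0010 EQ?F → skip
[5] flags=0010 NE?T → r5=0x03
[6] flags=0010 CC?F → skip

VAL = 0xe8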